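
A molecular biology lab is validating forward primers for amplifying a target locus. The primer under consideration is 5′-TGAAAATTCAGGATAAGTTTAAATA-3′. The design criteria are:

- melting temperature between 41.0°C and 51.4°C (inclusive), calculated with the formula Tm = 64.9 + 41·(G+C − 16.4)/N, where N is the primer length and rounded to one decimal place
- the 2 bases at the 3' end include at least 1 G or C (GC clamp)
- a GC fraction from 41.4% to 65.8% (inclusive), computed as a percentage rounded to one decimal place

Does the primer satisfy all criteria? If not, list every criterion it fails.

Fails: GC clamp, GC content.

Base counts: A=12, T=8, G=4, C=1 (length 25).
Tm: Tm = 64.9 + 41·(5 − 16.4)/25 = 46.2°C ✓
GC clamp: 3' end TA has 0 G/C, need ≥1 ✗
GC content: GC 5/25 = 20.0%, outside 41.4–65.8% ✗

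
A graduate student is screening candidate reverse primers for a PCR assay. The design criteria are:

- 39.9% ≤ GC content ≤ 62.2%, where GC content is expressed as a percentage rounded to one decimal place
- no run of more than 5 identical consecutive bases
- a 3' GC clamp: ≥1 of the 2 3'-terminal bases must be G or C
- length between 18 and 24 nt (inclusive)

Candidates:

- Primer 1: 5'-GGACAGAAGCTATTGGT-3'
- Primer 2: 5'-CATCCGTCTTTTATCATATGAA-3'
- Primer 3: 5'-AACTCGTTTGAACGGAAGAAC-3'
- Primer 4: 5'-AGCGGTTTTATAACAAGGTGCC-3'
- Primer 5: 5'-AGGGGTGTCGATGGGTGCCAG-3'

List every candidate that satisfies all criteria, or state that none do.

Primer 1 (17 nt, A=5 T=4 G=6 C=2): GC 8/17 = 47.1% ✓; longest run = 2 ✓; 3' end GT has 1 G/C ✓; length 17, outside 18–24 ✗ — fails.
Primer 2 (22 nt, A=6 T=9 G=2 C=5): GC 7/22 = 31.8%, outside 39.9–62.2% ✗; longest run = 4 ✓; 3' end AA has 0 G/C, need ≥1 ✗; length 22 ✓ — fails.
Primer 3 (21 nt, A=8 T=4 G=5 C=4): GC 9/21 = 42.9% ✓; longest run = 3 ✓; 3' end AC has 1 G/C ✓; length 21 ✓ — passes.
Primer 4 (22 nt, A=6 T=6 G=6 C=4): GC 10/22 = 45.5% ✓; longest run = 4 ✓; 3' end CC has 2 G/C ✓; length 22 ✓ — passes.
Primer 5 (21 nt, A=3 T=4 G=11 C=3): GC 14/21 = 66.7%, outside 39.9–62.2% ✗; longest run = 4 ✓; 3' end AG has 1 G/C ✓; length 21 ✓ — fails.

Primer 3 and Primer 4.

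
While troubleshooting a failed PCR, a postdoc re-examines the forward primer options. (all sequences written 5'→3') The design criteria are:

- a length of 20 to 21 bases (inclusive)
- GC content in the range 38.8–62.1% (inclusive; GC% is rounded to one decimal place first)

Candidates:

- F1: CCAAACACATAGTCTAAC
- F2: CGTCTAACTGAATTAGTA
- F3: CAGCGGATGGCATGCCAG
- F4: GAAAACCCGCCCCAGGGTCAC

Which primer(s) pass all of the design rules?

None of the candidates satisfy all criteria.

F1 (18 nt, A=8 T=3 G=1 C=6): length 18, outside 20–21 ✗; GC 7/18 = 38.9% ✓ — fails.
F2 (18 nt, A=6 T=6 G=3 C=3): length 18, outside 20–21 ✗; GC 6/18 = 33.3%, outside 38.8–62.1% ✗ — fails.
F3 (18 nt, A=4 T=2 G=7 C=5): length 18, outside 20–21 ✗; GC 12/18 = 66.7%, outside 38.8–62.1% ✗ — fails.
F4 (21 nt, A=6 T=1 G=5 C=9): length 21 ✓; GC 14/21 = 66.7%, outside 38.8–62.1% ✗ — fails.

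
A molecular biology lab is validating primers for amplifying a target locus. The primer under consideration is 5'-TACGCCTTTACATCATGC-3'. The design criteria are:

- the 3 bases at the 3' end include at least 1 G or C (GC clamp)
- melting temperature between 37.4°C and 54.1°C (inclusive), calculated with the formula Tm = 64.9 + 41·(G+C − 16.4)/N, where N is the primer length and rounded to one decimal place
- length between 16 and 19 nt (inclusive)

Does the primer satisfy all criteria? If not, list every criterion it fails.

Base counts: A=4, T=6, G=2, C=6 (length 18).
GC clamp: 3' end TGC has 2 G/C ✓
Tm: Tm = 64.9 + 41·(8 − 16.4)/18 = 45.8°C ✓
length: length 18 ✓

Meets all criteria.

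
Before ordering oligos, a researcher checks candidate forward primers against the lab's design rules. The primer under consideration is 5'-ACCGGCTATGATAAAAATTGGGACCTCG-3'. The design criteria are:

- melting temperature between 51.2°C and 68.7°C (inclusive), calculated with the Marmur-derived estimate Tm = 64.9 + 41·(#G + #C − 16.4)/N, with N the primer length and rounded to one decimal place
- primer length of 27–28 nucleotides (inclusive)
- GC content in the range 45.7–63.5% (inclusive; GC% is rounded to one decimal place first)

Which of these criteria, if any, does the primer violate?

Base counts: A=9, T=6, G=7, C=6 (length 28).
Tm: Tm = 64.9 + 41·(13 − 16.4)/28 = 59.9°C ✓
length: length 28 ✓
GC content: GC 13/28 = 46.4% ✓

Meets all criteria.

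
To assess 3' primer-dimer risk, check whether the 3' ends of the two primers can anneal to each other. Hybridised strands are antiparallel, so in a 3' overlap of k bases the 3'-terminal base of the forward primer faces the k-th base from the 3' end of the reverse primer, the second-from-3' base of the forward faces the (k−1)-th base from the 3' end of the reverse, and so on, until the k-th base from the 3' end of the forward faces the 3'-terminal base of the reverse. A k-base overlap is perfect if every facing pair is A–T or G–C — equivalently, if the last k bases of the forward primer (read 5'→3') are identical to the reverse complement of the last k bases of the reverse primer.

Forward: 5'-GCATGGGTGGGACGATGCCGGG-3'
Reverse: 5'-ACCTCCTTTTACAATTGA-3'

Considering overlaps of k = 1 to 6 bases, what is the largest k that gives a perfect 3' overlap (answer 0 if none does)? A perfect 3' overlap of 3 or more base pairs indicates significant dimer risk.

Last 6 bases (5'→3') — forward …GCCGGG, reverse …AATTGA.
Reverse complement of the reverse primer's last 6 bases: TCAATT; its first k bases are the reverse complement of the reverse primer's last k bases, so a perfect k-base overlap needs the forward primer's last k bases to equal them.
Comparing (forward last k vs required): k=1: G vs T ✗; k=2: GG vs TC ✗; k=3: GGG vs TCA ✗; k=4: CGGG vs TCAA ✗; k=5: CCGGG vs TCAAT ✗; k=6: GCCGGG vs TCAATT ✗.
No overlap length from 1 to 6 is perfect, so the longest perfect 3' overlap is 0.

Longest perfect overlap: 0 complementary base pairs; below the dimer-risk threshold (threshold 3).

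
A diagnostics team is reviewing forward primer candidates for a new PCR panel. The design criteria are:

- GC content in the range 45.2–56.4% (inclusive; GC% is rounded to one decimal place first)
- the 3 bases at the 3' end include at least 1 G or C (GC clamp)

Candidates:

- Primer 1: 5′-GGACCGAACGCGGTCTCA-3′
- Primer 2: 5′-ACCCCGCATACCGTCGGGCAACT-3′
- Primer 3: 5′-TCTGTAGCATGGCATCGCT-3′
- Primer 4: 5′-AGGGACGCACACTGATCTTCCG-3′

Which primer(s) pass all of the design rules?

Primer 3 only.

Primer 1 (18 nt, A=4 T=2 G=6 C=6): GC 12/18 = 66.7%, outside 45.2–56.4% ✗; 3' end TCA has 1 G/C ✓ — fails.
Primer 2 (23 nt, A=5 T=3 G=5 C=10): GC 15/23 = 65.2%, outside 45.2–56.4% ✗; 3' end ACT has 1 G/C ✓ — fails.
Primer 3 (19 nt, A=3 T=6 G=5 C=5): GC 10/19 = 52.6% ✓; 3' end GCT has 2 G/C ✓ — passes.
Primer 4 (22 nt, A=5 T=4 G=6 C=7): GC 13/22 = 59.1%, outside 45.2–56.4% ✗; 3' end CCG has 3 G/C ✓ — fails.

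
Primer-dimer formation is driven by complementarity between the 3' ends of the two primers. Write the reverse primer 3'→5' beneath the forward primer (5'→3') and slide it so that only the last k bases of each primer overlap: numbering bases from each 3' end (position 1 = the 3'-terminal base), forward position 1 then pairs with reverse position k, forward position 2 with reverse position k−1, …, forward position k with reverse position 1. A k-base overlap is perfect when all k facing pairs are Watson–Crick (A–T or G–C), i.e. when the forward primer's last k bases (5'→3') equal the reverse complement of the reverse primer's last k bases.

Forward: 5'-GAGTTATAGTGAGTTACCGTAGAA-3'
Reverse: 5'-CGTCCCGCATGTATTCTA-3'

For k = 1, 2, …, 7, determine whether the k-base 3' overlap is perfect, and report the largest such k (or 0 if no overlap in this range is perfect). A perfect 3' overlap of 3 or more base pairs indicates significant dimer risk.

Last 7 bases (5'→3') — forward …CGTAGAA, reverse …TATTCTA.
Reverse complement of the reverse primer's last 7 bases: TAGAATA; its first k bases are the reverse complement of the reverse primer's last k bases, so a perfect k-base overlap needs the forward primer's last k bases to equal them.
Comparing (forward last k vs required): k=1: A vs T ✗; k=2: AA vs TA ✗; k=3: GAA vs TAG ✗; k=4: AGAA vs TAGA ✗; k=5: TAGAA vs TAGAA ✓; k=6: GTAGAA vs TAGAAT ✗; k=7: CGTAGAA vs TAGAATA ✗.
Only k = 5 is perfect, so the longest perfect 3' overlap is 5.

Longest perfect overlap: 5 complementary base pairs; significant dimer risk (threshold 3).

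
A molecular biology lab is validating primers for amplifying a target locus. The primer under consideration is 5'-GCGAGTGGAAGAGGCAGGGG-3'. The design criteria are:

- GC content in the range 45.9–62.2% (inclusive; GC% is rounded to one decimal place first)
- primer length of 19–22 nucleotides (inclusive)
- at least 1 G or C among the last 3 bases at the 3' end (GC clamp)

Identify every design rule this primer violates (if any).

Fails: GC content.

Base counts: A=5, T=1, G=12, C=2 (length 20).
GC content: GC 14/20 = 70.0%, outside 45.9–62.2% ✗
length: length 20 ✓
GC clamp: 3' end GGG has 3 G/C ✓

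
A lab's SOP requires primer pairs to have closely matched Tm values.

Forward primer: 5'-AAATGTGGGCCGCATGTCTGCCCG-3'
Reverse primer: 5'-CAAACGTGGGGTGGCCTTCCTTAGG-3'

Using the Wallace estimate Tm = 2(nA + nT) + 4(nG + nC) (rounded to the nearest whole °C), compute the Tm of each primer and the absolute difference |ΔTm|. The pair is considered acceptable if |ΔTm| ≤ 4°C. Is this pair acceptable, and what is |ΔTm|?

|ΔTm| = 2°C; the pair is acceptable.

Forward: A=4 T=5 G=8 C=7 → Tm = 2·9 + 4·15 = 78°C.
Reverse: A=4 T=6 G=9 C=6 → Tm = 2·10 + 4·15 = 80°C.
|ΔTm| = |78 − 80| = 2°C, ≤ 4°C.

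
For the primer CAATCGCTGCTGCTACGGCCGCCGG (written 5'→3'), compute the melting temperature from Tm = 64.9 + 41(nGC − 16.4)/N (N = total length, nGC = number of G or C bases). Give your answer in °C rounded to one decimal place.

Base counts: A=3, T=4, G=8, C=10; G+C = 18, N = 25.
Tm = 64.9 + 41·(18 − 16.4)/25 = 64.9 + 65.60/25 = 67.5°C.

67.5°C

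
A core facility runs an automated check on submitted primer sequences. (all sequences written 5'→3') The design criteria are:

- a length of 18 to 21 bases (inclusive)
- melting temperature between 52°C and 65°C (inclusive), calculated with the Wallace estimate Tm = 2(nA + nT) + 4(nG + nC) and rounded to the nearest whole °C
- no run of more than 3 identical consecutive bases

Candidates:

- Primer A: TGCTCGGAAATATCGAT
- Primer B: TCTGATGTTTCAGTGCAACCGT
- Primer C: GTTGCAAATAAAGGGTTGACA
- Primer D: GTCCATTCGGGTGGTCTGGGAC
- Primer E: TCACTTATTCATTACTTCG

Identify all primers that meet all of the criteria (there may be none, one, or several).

Primer C only.

Primer A (17 nt, A=5 T=5 G=4 C=3): length 17, outside 18–21 ✗; Tm = 2·10 + 4·7 = 48°C, outside 52–65°C ✗; longest run = 3 ✓ — fails.
Primer B (22 nt, A=4 T=8 G=5 C=5): length 22, outside 18–21 ✗; Tm = 2·12 + 4·10 = 64°C ✓; longest run = 3 ✓ — fails.
Primer C (21 nt, A=8 T=5 G=6 C=2): length 21 ✓; Tm = 2·13 + 4·8 = 58°C ✓; longest run = 3 ✓ — passes.
Primer D (22 nt, A=2 T=6 G=9 C=5): length 22, outside 18–21 ✗; Tm = 2·8 + 4·14 = 72°C, outside 52–65°C ✗; longest run = 3 ✓ — fails.
Primer E (19 nt, A=4 T=9 G=1 C=5): length 19 ✓; Tm = 2·13 + 4·6 = 50°C, outside 52–65°C ✗; longest run = 2 ✓ — fails.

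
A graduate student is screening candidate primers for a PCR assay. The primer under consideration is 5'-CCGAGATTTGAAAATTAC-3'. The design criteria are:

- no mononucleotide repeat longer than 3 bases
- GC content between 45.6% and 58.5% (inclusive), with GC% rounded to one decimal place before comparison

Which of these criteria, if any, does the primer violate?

Base counts: A=7, T=5, G=3, C=3 (length 18).
homopolymer run: longest run = 4, exceeds 3 ✗
GC content: GC 6/18 = 33.3%, outside 45.6–58.5% ✗

Fails: homopolymer run, GC content.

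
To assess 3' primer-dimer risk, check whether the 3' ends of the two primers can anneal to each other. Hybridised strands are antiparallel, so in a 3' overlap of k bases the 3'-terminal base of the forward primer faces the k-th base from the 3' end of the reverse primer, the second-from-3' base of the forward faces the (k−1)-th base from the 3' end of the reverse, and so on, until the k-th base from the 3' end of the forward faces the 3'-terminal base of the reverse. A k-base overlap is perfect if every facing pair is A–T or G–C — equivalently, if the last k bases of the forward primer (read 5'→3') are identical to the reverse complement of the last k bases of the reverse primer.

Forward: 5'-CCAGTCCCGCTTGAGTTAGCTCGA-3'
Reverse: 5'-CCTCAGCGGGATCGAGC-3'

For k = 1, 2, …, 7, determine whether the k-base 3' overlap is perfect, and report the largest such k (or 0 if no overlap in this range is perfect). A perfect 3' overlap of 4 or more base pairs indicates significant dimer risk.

Longest perfect overlap: 6 complementary base pairs; significant dimer risk (threshold 4).

Last 7 bases (5'→3') — forward …AGCTCGA, reverse …ATCGAGC.
Reverse complement of the reverse primer's last 7 bases: GCTCGAT; its first k bases are the reverse complement of the reverse primer's last k bases, so a perfect k-base overlap needs the forward primer's last k bases to equal them.
Comparing (forward last k vs required): k=1: A vs G ✗; k=2: GA vs GC ✗; k=3: CGA vs GCT ✗; k=4: TCGA vs GCTC ✗; k=5: CTCGA vs GCTCG ✗; k=6: GCTCGA vs GCTCGA ✓; k=7: AGCTCGA vs GCTCGAT ✗.
Only k = 6 is perfect, so the longest perfect 3' overlap is 6.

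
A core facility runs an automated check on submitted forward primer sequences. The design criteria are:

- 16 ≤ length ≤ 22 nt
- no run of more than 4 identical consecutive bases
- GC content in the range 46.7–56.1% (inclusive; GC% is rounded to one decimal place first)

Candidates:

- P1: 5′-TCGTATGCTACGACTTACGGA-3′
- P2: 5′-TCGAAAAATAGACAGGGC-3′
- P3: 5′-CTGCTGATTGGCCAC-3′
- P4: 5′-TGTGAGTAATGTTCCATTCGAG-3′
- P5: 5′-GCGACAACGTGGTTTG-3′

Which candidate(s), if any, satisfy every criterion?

P1 (21 nt, A=5 T=6 G=5 C=5): length 21 ✓; longest run = 2 ✓; GC 10/21 = 47.6% ✓ — passes.
P2 (18 nt, A=8 T=2 G=5 C=3): length 18 ✓; longest run = 5, exceeds 4 ✗; GC 8/18 = 44.4%, outside 46.7–56.1% ✗ — fails.
P3 (15 nt, A=2 T=4 G=4 C=5): length 15, outside 16–22 ✗; longest run = 2 ✓; GC 9/15 = 60.0%, outside 46.7–56.1% ✗ — fails.
P4 (22 nt, A=5 T=8 G=6 C=3): length 22 ✓; longest run = 2 ✓; GC 9/22 = 40.9%, outside 46.7–56.1% ✗ — fails.
P5 (16 nt, A=3 T=4 G=6 C=3): length 16 ✓; longest run = 3 ✓; GC 9/16 = 56.3%, outside 46.7–56.1% ✗ — fails.

P1 only.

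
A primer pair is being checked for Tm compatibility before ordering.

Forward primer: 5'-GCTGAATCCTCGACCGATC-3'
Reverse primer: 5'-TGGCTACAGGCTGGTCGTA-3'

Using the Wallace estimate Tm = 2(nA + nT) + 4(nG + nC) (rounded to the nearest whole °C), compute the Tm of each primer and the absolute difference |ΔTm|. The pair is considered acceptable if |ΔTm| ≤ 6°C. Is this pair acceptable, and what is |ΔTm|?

Forward: A=4 T=4 G=4 C=7 → Tm = 2·8 + 4·11 = 60°C.
Reverse: A=3 T=5 G=7 C=4 → Tm = 2·8 + 4·11 = 60°C.
|ΔTm| = |60 − 60| = 0°C, ≤ 6°C.

|ΔTm| = 0°C; the pair is acceptable.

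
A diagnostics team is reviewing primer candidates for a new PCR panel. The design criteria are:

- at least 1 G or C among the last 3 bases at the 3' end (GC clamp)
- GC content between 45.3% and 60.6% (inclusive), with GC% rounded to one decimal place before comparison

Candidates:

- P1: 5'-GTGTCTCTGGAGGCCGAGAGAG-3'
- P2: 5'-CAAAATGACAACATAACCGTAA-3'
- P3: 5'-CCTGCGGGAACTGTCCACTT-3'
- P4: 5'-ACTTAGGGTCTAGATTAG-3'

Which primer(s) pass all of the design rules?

P1 (22 nt, A=4 T=4 G=10 C=4): 3' end GAG has 2 G/C ✓; GC 14/22 = 63.6%, outside 45.3–60.6% ✗ — fails.
P2 (22 nt, A=12 T=3 G=2 C=5): 3' end TAA has 0 G/C, need ≥1 ✗; GC 7/22 = 31.8%, outside 45.3–60.6% ✗ — fails.
P3 (20 nt, A=3 T=5 G=5 C=7): 3' end CTT has 1 G/C ✓; GC 12/20 = 60.0% ✓ — passes.
P4 (18 nt, A=5 T=6 G=5 C=2): 3' end TAG has 1 G/C ✓; GC 7/18 = 38.9%, outside 45.3–60.6% ✗ — fails.

P3 only.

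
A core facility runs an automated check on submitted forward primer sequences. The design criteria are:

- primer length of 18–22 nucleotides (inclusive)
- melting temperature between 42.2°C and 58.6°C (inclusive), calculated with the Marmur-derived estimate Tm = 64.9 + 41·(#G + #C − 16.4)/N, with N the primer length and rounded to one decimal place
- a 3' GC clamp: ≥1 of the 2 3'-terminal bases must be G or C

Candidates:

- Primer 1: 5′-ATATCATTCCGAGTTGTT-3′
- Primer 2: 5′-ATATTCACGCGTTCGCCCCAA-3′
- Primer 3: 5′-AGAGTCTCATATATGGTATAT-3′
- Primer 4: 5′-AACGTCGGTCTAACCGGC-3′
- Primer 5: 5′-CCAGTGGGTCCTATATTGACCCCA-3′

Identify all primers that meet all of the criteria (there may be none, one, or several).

Primer 4 only.

Primer 1 (18 nt, A=4 T=8 G=3 C=3): length 18 ✓; Tm = 64.9 + 41·(6 − 16.4)/18 = 41.2°C, outside 42.2–58.6°C ✗; 3' end TT has 0 G/C, need ≥1 ✗ — fails.
Primer 2 (21 nt, A=5 T=5 G=3 C=8): length 21 ✓; Tm = 64.9 + 41·(11 − 16.4)/21 = 54.4°C ✓; 3' end AA has 0 G/C, need ≥1 ✗ — fails.
Primer 3 (21 nt, A=7 T=8 G=4 C=2): length 21 ✓; Tm = 64.9 + 41·(6 − 16.4)/21 = 44.6°C ✓; 3' end AT has 0 G/C, need ≥1 ✗ — fails.
Primer 4 (18 nt, A=4 T=3 G=5 C=6): length 18 ✓; Tm = 64.9 + 41·(11 − 16.4)/18 = 52.6°C ✓; 3' end GC has 2 G/C ✓ — passes.
Primer 5 (24 nt, A=5 T=6 G=5 C=8): length 24, outside 18–22 ✗; Tm = 64.9 + 41·(13 − 16.4)/24 = 59.1°C, outside 42.2–58.6°C ✗; 3' end CA has 1 G/C ✓ — fails.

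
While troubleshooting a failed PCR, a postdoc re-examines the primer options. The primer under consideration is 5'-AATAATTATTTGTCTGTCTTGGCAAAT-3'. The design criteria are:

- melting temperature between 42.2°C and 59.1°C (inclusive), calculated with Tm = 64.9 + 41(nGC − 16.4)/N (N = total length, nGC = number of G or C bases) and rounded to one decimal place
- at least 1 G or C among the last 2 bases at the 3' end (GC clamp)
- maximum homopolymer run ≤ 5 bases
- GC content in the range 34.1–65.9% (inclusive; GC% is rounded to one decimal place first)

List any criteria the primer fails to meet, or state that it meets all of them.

Fails: GC clamp, GC content.

Base counts: A=8, T=12, G=4, C=3 (length 27).
Tm: Tm = 64.9 + 41·(7 − 16.4)/27 = 50.6°C ✓
GC clamp: 3' end AT has 0 G/C, need ≥1 ✗
homopolymer run: longest run = 3 ✓
GC content: GC 7/27 = 25.9%, outside 34.1–65.9% ✗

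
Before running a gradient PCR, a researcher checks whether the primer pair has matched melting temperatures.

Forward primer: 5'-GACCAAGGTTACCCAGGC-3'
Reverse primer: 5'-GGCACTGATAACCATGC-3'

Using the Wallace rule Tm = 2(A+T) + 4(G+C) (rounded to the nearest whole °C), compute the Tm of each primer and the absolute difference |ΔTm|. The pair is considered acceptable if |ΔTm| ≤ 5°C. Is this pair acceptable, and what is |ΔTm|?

Forward: A=5 T=2 G=5 C=6 → Tm = 2·7 + 4·11 = 58°C.
Reverse: A=5 T=3 G=4 C=5 → Tm = 2·8 + 4·9 = 52°C.
|ΔTm| = |58 − 52| = 6°C, > 5°C.

|ΔTm| = 6°C; the pair is not acceptable.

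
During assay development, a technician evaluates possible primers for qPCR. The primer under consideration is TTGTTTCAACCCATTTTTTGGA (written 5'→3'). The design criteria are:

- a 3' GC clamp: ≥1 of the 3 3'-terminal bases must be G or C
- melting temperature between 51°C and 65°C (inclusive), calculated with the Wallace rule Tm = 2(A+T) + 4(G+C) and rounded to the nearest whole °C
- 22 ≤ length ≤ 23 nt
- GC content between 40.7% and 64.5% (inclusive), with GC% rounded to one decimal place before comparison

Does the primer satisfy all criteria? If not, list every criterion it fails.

Base counts: A=4, T=11, G=3, C=4 (length 22).
GC clamp: 3' end GGA has 2 G/C ✓
Tm: Tm = 2·15 + 4·7 = 58°C ✓
length: length 22 ✓
GC content: GC 7/22 = 31.8%, outside 40.7–64.5% ✗

Fails: GC content.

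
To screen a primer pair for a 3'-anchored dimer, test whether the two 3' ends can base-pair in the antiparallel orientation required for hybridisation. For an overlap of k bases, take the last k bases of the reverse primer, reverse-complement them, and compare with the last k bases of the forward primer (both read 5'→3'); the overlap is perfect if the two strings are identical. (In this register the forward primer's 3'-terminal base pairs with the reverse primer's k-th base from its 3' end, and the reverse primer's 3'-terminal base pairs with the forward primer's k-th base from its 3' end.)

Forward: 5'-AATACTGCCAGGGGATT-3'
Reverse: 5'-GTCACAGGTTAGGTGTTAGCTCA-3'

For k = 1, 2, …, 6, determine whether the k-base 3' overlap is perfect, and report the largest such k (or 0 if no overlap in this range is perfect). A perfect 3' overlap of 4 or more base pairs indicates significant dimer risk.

Last 6 bases (5'→3') — forward …GGGATT, reverse …AGCTCA.
Reverse complement of the reverse primer's last 6 bases: TGAGCT; its first k bases are the reverse complement of the reverse primer's last k bases, so a perfect k-base overlap needs the forward primer's last k bases to equal them.
Comparing (forward last k vs required): k=1: T vs T ✓; k=2: TT vs TG ✗; k=3: ATT vs TGA ✗; k=4: GATT vs TGAG ✗; k=5: GGATT vs TGAGC ✗; k=6: GGGATT vs TGAGCT ✗.
Only k = 1 is perfect, so the longest perfect 3' overlap is 1.

Longest perfect overlap: 1 complementary base pair; below the dimer-risk threshold (threshold 4).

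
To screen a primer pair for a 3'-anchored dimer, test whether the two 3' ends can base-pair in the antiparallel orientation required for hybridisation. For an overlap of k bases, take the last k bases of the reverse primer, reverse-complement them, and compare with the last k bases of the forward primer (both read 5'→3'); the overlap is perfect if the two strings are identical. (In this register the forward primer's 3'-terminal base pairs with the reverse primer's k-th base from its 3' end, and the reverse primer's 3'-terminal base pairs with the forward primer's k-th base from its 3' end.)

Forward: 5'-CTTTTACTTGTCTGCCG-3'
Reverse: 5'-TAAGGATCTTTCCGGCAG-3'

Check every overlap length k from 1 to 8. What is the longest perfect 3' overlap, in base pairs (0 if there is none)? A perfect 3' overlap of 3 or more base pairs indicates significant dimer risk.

Last 8 bases (5'→3') — forward …GTCTGCCG, reverse …TCCGGCAG.
Reverse complement of the reverse primer's last 8 bases: CTGCCGGA; its first k bases are the reverse complement of the reverse primer's last k bases, so a perfect k-base overlap needs the forward primer's last k bases to equal them.
Comparing (forward last k vs required): k=1: G vs C ✗; k=2: CG vs CT ✗; k=3: CCG vs CTG ✗; k=4: GCCG vs CTGC ✗; k=5: TGCCG vs CTGCC ✗; k=6: CTGCCG vs CTGCCG ✓; k=7: TCTGCCG vs CTGCCGG ✗; k=8: GTCTGCCG vs CTGCCGGA ✗.
Only k = 6 is perfect, so the longest perfect 3' overlap is 6.

Longest perfect overlap: 6 complementary base pairs; significant dimer risk (threshold 3).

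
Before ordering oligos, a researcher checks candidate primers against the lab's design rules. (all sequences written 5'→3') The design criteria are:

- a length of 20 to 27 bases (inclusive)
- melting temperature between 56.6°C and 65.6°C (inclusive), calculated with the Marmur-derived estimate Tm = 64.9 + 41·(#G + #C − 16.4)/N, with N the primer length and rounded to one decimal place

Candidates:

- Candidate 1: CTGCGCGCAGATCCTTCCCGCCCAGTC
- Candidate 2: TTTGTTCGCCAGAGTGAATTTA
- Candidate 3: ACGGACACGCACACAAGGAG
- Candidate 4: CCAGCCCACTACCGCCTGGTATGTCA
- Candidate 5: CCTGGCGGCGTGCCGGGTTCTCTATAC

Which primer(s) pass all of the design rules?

Candidate 4 only.

Candidate 1 (27 nt, A=3 T=5 G=6 C=13): length 27 ✓; Tm = 64.9 + 41·(19 − 16.4)/27 = 68.8°C, outside 56.6–65.6°C ✗ — fails.
Candidate 2 (22 nt, A=5 T=9 G=5 C=3): length 22 ✓; Tm = 64.9 + 41·(8 − 16.4)/22 = 49.2°C, outside 56.6–65.6°C ✗ — fails.
Candidate 3 (20 nt, A=8 T=0 G=6 C=6): length 20 ✓; Tm = 64.9 + 41·(12 − 16.4)/20 = 55.9°C, outside 56.6–65.6°C ✗ — fails.
Candidate 4 (26 nt, A=5 T=5 G=5 C=11): length 26 ✓; Tm = 64.9 + 41·(16 − 16.4)/26 = 64.3°C ✓ — passes.
Candidate 5 (27 nt, A=2 T=7 G=9 C=9): length 27 ✓; Tm = 64.9 + 41·(18 − 16.4)/27 = 67.3°C, outside 56.6–65.6°C ✗ — fails.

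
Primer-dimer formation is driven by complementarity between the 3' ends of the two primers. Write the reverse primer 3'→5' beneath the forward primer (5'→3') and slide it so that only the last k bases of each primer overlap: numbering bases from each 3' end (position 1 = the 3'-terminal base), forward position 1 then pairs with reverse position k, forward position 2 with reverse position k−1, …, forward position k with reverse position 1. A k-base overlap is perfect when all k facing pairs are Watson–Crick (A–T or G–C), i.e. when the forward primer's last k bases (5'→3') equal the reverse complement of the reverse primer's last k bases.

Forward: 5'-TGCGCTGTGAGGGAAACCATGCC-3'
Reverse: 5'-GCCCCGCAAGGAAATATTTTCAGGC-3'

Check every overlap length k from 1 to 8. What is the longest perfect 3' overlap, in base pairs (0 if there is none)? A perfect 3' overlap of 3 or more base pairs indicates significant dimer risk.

Last 8 bases (5'→3') — forward …ACCATGCC, reverse …TTTCAGGC.
Reverse complement of the reverse primer's last 8 bases: GCCTGAAA; its first k bases are the reverse complement of the reverse primer's last k bases, so a perfect k-base overlap needs the forward primer's last k bases to equal them.
Comparing (forward last k vs required): k=1: C vs G ✗; k=2: CC vs GC ✗; k=3: GCC vs GCC ✓; k=4: TGCC vs GCCT ✗; k=5: ATGCC vs GCCTG ✗; k=6: CATGCC vs GCCTGA ✗; k=7: CCATGCC vs GCCTGAA ✗; k=8: ACCATGCC vs GCCTGAAA ✗.
Only k = 3 is perfect, so the longest perfect 3' overlap is 3.

Longest perfect overlap: 3 complementary base pairs; significant dimer risk (threshold 3).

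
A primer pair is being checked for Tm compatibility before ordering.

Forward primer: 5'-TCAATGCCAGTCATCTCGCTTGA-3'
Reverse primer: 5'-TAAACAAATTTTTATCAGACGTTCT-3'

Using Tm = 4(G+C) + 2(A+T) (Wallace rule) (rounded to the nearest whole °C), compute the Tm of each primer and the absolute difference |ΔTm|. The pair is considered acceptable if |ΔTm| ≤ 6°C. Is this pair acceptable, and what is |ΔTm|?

|ΔTm| = 6°C; the pair is acceptable.

Forward: A=5 T=7 G=4 C=7 → Tm = 2·12 + 4·11 = 68°C.
Reverse: A=9 T=10 G=2 C=4 → Tm = 2·19 + 4·6 = 62°C.
|ΔTm| = |68 − 62| = 6°C, ≤ 6°C.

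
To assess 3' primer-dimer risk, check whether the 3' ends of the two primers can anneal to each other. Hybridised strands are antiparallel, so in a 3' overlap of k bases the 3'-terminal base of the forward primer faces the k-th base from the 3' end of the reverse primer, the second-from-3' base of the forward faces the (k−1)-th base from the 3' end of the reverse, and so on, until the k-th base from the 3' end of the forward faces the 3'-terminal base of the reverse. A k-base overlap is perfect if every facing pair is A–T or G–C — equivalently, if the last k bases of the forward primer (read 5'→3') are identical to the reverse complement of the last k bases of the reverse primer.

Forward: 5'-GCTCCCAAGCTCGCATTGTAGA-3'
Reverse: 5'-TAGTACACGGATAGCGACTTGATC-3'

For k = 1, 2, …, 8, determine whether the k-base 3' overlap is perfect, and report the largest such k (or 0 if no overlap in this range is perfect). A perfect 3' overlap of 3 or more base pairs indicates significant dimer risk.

Last 8 bases (5'→3') — forward …ATTGTAGA, reverse …ACTTGATC.
Reverse complement of the reverse primer's last 8 bases: GATCAAGT; its first k bases are the reverse complement of the reverse primer's last k bases, so a perfect k-base overlap needs the forward primer's last k bases to equal them.
Comparing (forward last k vs required): k=1: A vs G ✗; k=2: GA vs GA ✓; k=3: AGA vs GAT ✗; k=4: TAGA vs GATC ✗; k=5: GTAGA vs GATCA ✗; k=6: TGTAGA vs GATCAA ✗; k=7: TTGTAGA vs GATCAAG ✗; k=8: ATTGTAGA vs GATCAAGT ✗.
Only k = 2 is perfect, so the longest perfect 3' overlap is 2.

Longest perfect overlap: 2 complementary base pairs; below the dimer-risk threshold (threshold 3).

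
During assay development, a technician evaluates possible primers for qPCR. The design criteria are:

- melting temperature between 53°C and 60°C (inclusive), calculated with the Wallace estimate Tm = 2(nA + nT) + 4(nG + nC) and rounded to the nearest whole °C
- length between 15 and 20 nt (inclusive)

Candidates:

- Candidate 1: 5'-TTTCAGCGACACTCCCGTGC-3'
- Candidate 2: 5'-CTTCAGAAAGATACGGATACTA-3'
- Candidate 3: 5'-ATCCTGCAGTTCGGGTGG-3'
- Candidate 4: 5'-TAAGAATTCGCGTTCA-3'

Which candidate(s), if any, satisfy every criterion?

Candidate 1 (20 nt, A=3 T=5 G=4 C=8): Tm = 2·8 + 4·12 = 64°C, outside 53–60°C ✗; length 20 ✓ — fails.
Candidate 2 (22 nt, A=9 T=5 G=4 C=4): Tm = 2·14 + 4·8 = 60°C ✓; length 22, outside 15–20 ✗ — fails.
Candidate 3 (18 nt, A=2 T=5 G=7 C=4): Tm = 2·7 + 4·11 = 58°C ✓; length 18 ✓ — passes.
Candidate 4 (16 nt, A=5 T=5 G=3 C=3): Tm = 2·10 + 4·6 = 44°C, outside 53–60°C ✗; length 16 ✓ — fails.

Candidate 3 only.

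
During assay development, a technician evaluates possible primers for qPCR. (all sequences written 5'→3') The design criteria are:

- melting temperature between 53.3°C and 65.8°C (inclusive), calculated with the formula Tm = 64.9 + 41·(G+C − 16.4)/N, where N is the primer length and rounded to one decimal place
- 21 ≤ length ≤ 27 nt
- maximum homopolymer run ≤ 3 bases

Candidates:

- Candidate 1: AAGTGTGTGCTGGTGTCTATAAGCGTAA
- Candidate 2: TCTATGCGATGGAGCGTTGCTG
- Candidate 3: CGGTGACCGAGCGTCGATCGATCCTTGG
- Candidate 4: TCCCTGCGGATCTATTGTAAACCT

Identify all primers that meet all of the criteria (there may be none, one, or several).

Candidate 1 (28 nt, A=7 T=9 G=9 C=3): Tm = 64.9 + 41·(12 − 16.4)/28 = 58.5°C ✓; length 28, outside 21–27 ✗; longest run = 2 ✓ — fails.
Candidate 2 (22 nt, A=3 T=7 G=8 C=4): Tm = 64.9 + 41·(12 − 16.4)/22 = 56.7°C ✓; length 22 ✓; longest run = 2 ✓ — passes.
Candidate 3 (28 nt, A=4 T=6 G=10 C=8): Tm = 64.9 + 41·(18 − 16.4)/28 = 67.2°C, outside 53.3–65.8°C ✗; length 28, outside 21–27 ✗; longest run = 2 ✓ — fails.
Candidate 4 (24 nt, A=5 T=8 G=4 C=7): Tm = 64.9 + 41·(11 − 16.4)/24 = 55.7°C ✓; length 24 ✓; longest run = 3 ✓ — passes.

Candidate 2 and Candidate 4.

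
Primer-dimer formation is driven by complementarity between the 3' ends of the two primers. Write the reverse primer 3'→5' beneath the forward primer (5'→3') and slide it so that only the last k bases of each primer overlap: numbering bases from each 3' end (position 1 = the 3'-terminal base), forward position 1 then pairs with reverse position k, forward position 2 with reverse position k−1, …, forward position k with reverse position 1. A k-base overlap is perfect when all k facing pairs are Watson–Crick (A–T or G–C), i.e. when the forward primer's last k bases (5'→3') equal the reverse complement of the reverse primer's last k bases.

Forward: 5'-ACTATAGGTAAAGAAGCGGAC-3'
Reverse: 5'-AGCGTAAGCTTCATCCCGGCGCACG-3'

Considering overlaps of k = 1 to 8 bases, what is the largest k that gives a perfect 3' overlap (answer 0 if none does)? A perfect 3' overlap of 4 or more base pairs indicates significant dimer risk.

Last 8 bases (5'→3') — forward …AAGCGGAC, reverse …GGCGCACG.
Reverse complement of the reverse primer's last 8 bases: CGTGCGCC; its first k bases are the reverse complement of the reverse primer's last k bases, so a perfect k-base overlap needs the forward primer's last k bases to equal them.
Comparing (forward last k vs required): k=1: C vs C ✓; k=2: AC vs CG ✗; k=3: GAC vs CGT ✗; k=4: GGAC vs CGTG ✗; k=5: CGGAC vs CGTGC ✗; k=6: GCGGAC vs CGTGCG ✗; k=7: AGCGGAC vs CGTGCGC ✗; k=8: AAGCGGAC vs CGTGCGCC ✗.
Only k = 1 is perfect, so the longest perfect 3' overlap is 1.

Longest perfect overlap: 1 complementary base pair; below the dimer-risk threshold (threshold 4).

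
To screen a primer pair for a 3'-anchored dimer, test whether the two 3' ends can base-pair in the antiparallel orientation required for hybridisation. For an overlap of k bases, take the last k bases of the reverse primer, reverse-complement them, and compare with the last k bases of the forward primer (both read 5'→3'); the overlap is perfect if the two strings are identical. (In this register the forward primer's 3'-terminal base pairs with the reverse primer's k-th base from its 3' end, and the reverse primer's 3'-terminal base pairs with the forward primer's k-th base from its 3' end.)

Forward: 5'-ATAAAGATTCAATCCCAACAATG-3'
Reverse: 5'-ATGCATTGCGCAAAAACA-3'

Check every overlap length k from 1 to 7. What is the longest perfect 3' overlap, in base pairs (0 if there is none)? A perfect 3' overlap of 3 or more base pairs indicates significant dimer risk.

Last 7 bases (5'→3') — forward …AACAATG, reverse …AAAAACA.
Reverse complement of the reverse primer's last 7 bases: TGTTTTT; its first k bases are the reverse complement of the reverse primer's last k bases, so a perfect k-base overlap needs the forward primer's last k bases to equal them.
Comparing (forward last k vs required): k=1: G vs T ✗; k=2: TG vs TG ✓; k=3: ATG vs TGT ✗; k=4: AATG vs TGTT ✗; k=5: CAATG vs TGTTT ✗; k=6: ACAATG vs TGTTTT ✗; k=7: AACAATG vs TGTTTTT ✗.
Only k = 2 is perfect, so the longest perfect 3' overlap is 2.

Longest perfect overlap: 2 complementary base pairs; below the dimer-risk threshold (threshold 3).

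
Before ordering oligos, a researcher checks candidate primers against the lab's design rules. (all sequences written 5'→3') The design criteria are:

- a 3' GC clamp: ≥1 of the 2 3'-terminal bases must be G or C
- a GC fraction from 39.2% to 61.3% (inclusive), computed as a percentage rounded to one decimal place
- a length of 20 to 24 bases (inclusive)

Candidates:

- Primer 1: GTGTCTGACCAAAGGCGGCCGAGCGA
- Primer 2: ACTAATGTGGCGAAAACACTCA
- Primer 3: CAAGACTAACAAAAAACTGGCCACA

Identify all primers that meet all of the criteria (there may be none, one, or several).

Primer 2 only.

Primer 1 (26 nt, A=6 T=3 G=10 C=7): 3' end GA has 1 G/C ✓; GC 17/26 = 65.4%, outside 39.2–61.3% ✗; length 26, outside 20–24 ✗ — fails.
Primer 2 (22 nt, A=9 T=4 G=4 C=5): 3' end CA has 1 G/C ✓; GC 9/22 = 40.9% ✓; length 22 ✓ — passes.
Primer 3 (25 nt, A=13 T=2 G=3 C=7): 3' end CA has 1 G/C ✓; GC 10/25 = 40.0% ✓; length 25, outside 20–24 ✗ — fails.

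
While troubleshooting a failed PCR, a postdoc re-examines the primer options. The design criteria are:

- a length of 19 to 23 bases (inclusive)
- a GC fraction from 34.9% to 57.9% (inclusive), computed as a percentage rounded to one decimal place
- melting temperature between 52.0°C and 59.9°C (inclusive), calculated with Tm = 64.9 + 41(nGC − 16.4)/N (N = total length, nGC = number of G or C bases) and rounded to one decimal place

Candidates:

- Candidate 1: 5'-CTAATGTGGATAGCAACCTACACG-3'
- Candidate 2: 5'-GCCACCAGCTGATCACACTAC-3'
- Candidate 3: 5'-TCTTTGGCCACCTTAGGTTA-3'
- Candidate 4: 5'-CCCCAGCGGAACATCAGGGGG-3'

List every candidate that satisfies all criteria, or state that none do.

Candidate 1 (24 nt, A=8 T=5 G=5 C=6): length 24, outside 19–23 ✗; GC 11/24 = 45.8% ✓; Tm = 64.9 + 41·(11 − 16.4)/24 = 55.7°C ✓ — fails.
Candidate 2 (21 nt, A=6 T=3 G=3 C=9): length 21 ✓; GC 12/21 = 57.1% ✓; Tm = 64.9 + 41·(12 − 16.4)/21 = 56.3°C ✓ — passes.
Candidate 3 (20 nt, A=3 T=8 G=4 C=5): length 20 ✓; GC 9/20 = 45.0% ✓; Tm = 64.9 + 41·(9 − 16.4)/20 = 49.7°C, outside 52.0–59.9°C ✗ — fails.
Candidate 4 (21 nt, A=5 T=1 G=8 C=7): length 21 ✓; GC 15/21 = 71.4%, outside 34.9–57.9% ✗; Tm = 64.9 + 41·(15 − 16.4)/21 = 62.2°C, outside 52.0–59.9°C ✗ — fails.

Candidate 2 only.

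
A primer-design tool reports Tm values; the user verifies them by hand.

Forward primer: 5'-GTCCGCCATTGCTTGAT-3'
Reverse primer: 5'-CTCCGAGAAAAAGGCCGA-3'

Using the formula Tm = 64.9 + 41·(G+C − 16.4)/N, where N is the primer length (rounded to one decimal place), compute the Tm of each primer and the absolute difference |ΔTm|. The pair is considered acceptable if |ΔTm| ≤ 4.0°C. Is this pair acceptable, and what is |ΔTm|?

Forward: G+C = 9, N = 17 → Tm = 64.9 + 41·(9 − 16.4)/17 = 47.1°C.
Reverse: G+C = 10, N = 18 → Tm = 64.9 + 41·(10 − 16.4)/18 = 50.3°C.
|ΔTm| = |47.1 − 50.3| = 3.2°C, ≤ 4.0°C.

|ΔTm| = 3.2°C; the pair is acceptable.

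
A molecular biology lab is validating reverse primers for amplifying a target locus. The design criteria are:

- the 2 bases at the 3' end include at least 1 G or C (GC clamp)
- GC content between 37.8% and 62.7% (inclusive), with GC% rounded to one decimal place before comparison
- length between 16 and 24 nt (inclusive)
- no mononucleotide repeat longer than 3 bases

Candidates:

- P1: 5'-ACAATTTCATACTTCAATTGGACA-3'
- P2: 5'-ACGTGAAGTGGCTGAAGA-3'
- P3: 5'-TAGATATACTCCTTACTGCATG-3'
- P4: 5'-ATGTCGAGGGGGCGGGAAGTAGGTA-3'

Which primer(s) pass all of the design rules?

P1 (24 nt, A=9 T=8 G=2 C=5): 3' end CA has 1 G/C ✓; GC 7/24 = 29.2%, outside 37.8–62.7% ✗; length 24 ✓; longest run = 3 ✓ — fails.
P2 (18 nt, A=6 T=3 G=7 C=2): 3' end GA has 1 G/C ✓; GC 9/18 = 50.0% ✓; length 18 ✓; longest run = 2 ✓ — passes.
P3 (22 nt, A=6 T=8 G=3 C=5): 3' end TG has 1 G/C ✓; GC 8/22 = 36.4%, outside 37.8–62.7% ✗; length 22 ✓; longest run = 2 ✓ — fails.
P4 (25 nt, A=6 T=4 G=13 C=2): 3' end TA has 0 G/C, need ≥1 ✗; GC 15/25 = 60.0% ✓; length 25, outside 16–24 ✗; longest run = 5, exceeds 3 ✗ — fails.

P2 only.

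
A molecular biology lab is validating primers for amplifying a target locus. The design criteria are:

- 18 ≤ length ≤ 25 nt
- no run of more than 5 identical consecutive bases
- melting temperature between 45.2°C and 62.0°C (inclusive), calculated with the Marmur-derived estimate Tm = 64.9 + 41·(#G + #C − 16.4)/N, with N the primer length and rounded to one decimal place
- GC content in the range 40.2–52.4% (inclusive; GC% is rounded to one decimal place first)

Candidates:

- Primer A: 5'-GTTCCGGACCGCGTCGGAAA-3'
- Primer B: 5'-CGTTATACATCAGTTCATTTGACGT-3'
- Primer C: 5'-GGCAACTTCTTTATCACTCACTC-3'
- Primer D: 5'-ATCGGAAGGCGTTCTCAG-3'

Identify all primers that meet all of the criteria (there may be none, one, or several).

Primer A (20 nt, A=4 T=3 G=7 C=6): length 20 ✓; longest run = 3 ✓; Tm = 64.9 + 41·(13 − 16.4)/20 = 57.9°C ✓; GC 13/20 = 65.0%, outside 40.2–52.4% ✗ — fails.
Primer B (25 nt, A=6 T=10 G=4 C=5): length 25 ✓; longest run = 3 ✓; Tm = 64.9 + 41·(9 − 16.4)/25 = 52.8°C ✓; GC 9/25 = 36.0%, outside 40.2–52.4% ✗ — fails.
Primer C (23 nt, A=5 T=8 G=2 C=8): length 23 ✓; longest run = 3 ✓; Tm = 64.9 + 41·(10 − 16.4)/23 = 53.5°C ✓; GC 10/23 = 43.5% ✓ — passes.
Primer D (18 nt, A=4 T=4 G=6 C=4): length 18 ✓; longest run = 2 ✓; Tm = 64.9 + 41·(10 − 16.4)/18 = 50.3°C ✓; GC 10/18 = 55.6%, outside 40.2–52.4% ✗ — fails.

Primer C only.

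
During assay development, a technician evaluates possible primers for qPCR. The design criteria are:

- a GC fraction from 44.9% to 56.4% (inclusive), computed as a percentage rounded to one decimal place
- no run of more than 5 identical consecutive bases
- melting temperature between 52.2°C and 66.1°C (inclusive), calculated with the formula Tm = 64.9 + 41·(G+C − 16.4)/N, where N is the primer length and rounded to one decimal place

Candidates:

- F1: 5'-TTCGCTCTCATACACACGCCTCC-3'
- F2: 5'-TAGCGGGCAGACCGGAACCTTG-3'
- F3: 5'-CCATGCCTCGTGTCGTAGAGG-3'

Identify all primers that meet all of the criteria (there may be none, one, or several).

F1 (23 nt, A=4 T=6 G=2 C=11): GC 13/23 = 56.5%, outside 44.9–56.4% ✗; longest run = 2 ✓; Tm = 64.9 + 41·(13 − 16.4)/23 = 58.8°C ✓ — fails.
F2 (22 nt, A=5 T=3 G=8 C=6): GC 14/22 = 63.6%, outside 44.9–56.4% ✗; longest run = 3 ✓; Tm = 64.9 + 41·(14 − 16.4)/22 = 60.4°C ✓ — fails.
F3 (21 nt, A=3 T=5 G=7 C=6): GC 13/21 = 61.9%, outside 44.9–56.4% ✗; longest run = 2 ✓; Tm = 64.9 + 41·(13 − 16.4)/21 = 58.3°C ✓ — fails.

None of the candidates satisfy all criteria.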